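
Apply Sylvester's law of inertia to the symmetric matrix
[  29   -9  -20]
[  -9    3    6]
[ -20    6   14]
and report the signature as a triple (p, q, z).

Answer: (2, 0, 1)

Derivation:
step 0: pivot 29 → sign +
step 1: pivot 6/29 → sign +
step 2: row/col 2 already zero → sign 0
signature = (2, 0, 1)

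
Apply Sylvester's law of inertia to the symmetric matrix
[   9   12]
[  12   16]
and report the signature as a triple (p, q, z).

step 0: pivot 9 → sign +
step 1: row/col 1 already zero → sign 0
signature = (1, 0, 1)

Answer: (1, 0, 1)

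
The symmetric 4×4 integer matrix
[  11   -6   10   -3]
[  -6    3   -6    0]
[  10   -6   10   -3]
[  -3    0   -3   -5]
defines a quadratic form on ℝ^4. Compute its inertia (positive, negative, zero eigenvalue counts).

Answer: (2, 2, 0)

Derivation:
step 0: pivot 11 → sign +
step 1: pivot -3/11 → sign −
step 2: pivot 2 → sign +
step 3: pivot -1/2 → sign −
signature = (2, 2, 0)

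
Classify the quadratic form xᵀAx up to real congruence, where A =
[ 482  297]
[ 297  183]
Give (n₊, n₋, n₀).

step 0: pivot 482 → sign +
step 1: pivot -3/482 → sign −
signature = (1, 1, 0)

Answer: (1, 1, 0)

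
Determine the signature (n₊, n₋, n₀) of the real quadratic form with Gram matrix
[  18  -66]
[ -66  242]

Answer: (1, 0, 1)

Derivation:
step 0: pivot 18 → sign +
step 1: row/col 1 already zero → sign 0
signature = (1, 0, 1)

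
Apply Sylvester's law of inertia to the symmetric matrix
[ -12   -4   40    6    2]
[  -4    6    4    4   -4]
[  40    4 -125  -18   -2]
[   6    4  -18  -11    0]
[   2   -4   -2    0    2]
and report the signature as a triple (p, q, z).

step 0: pivot -12 → sign −
step 1: pivot 22/3 → sign +
step 2: pivot -39/11 → sign −
step 3: pivot -106/39 → sign −
step 4: pivot -3/106 → sign −
signature = (1, 4, 0)

Answer: (1, 4, 0)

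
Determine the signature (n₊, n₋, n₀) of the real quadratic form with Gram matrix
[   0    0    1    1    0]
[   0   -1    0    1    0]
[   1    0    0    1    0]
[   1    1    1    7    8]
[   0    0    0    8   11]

step 0: pivot -1 → sign −
step 1: pivot 2 → sign +
step 2: pivot -1/2 → sign −
step 3: pivot 6 → sign +
step 4: pivot 1/3 → sign +
signature = (3, 2, 0)

Answer: (3, 2, 0)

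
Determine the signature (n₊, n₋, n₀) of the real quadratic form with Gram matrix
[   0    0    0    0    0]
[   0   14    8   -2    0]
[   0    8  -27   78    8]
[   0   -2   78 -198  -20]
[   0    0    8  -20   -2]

Answer: (2, 1, 2)

Derivation:
step 0: pivot 14 → sign +
step 1: pivot -221/7 → sign −
step 2: pivot 24/221 → sign +
step 3: row/col 3 already zero → sign 0
step 4: row/col 4 already zero → sign 0
signature = (2, 1, 2)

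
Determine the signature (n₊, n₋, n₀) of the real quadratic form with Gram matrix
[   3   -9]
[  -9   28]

Answer: (2, 0, 0)

Derivation:
step 0: pivot 3 → sign +
step 1: pivot 1 → sign +
signature = (2, 0, 0)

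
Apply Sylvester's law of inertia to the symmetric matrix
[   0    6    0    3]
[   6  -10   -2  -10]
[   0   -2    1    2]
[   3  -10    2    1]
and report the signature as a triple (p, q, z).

step 0: pivot -10 → sign −
step 1: pivot 18/5 → sign +
step 2: pivot 1 → sign +
step 3: pivot -1/2 → sign −
signature = (2, 2, 0)

Answer: (2, 2, 0)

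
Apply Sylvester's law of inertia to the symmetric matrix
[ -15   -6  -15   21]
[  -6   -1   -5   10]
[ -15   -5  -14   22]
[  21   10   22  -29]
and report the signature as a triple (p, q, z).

step 0: pivot -15 → sign −
step 1: pivot 7/5 → sign +
step 2: pivot 2/7 → sign +
step 3: pivot -3/2 → sign −
signature = (2, 2, 0)

Answer: (2, 2, 0)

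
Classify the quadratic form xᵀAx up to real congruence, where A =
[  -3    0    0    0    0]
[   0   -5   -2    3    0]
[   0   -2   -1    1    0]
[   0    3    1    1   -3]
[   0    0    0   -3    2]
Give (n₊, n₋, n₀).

step 0: pivot -3 → sign −
step 1: pivot -5 → sign −
step 2: pivot -1/5 → sign −
step 3: pivot 3 → sign +
step 4: pivot -1 → sign −
signature = (1, 4, 0)

Answer: (1, 4, 0)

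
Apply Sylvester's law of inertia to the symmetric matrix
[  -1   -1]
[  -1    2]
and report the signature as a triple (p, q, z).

Answer: (1, 1, 0)

Derivation:
step 0: pivot -1 → sign −
step 1: pivot 3 → sign +
signature = (1, 1, 0)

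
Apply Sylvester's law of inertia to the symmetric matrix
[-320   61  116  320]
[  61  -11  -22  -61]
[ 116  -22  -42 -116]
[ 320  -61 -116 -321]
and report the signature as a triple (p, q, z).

Answer: (2, 2, 0)

Derivation:
step 0: pivot -320 → sign −
step 1: pivot 201/320 → sign +
step 2: pivot 2/67 → sign +
step 3: pivot -1 → sign −
signature = (2, 2, 0)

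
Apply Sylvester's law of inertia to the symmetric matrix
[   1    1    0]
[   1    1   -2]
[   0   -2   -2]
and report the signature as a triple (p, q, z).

Answer: (2, 1, 0)

Derivation:
step 0: pivot 1 → sign +
step 1: pivot -2 → sign −
step 2: pivot 2 → sign +
signature = (2, 1, 0)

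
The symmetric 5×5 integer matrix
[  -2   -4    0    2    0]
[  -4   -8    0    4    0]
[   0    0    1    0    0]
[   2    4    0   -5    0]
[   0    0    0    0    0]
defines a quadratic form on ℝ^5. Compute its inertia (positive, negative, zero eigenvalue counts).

Answer: (1, 2, 2)

Derivation:
step 0: pivot -2 → sign −
step 1: pivot 1 → sign +
step 2: pivot -3 → sign −
step 3: row/col 3 already zero → sign 0
step 4: row/col 4 already zero → sign 0
signature = (1, 2, 2)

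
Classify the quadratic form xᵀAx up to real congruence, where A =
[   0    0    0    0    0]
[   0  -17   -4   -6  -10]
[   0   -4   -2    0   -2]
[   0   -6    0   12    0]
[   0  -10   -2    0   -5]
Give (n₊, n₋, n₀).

step 0: pivot -17 → sign −
step 1: pivot -18/17 → sign −
step 2: pivot 16 → sign +
step 3: row/col 3 already zero → sign 0
step 4: row/col 4 already zero → sign 0
signature = (1, 2, 2)

Answer: (1, 2, 2)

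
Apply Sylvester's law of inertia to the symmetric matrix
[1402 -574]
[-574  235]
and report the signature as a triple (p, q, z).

step 0: pivot 1402 → sign +
step 1: pivot -3/701 → sign −
signature = (1, 1, 0)

Answer: (1, 1, 0)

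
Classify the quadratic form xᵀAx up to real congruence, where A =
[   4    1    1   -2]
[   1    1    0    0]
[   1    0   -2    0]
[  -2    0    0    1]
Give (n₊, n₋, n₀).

step 0: pivot 4 → sign +
step 1: pivot 3/4 → sign +
step 2: pivot -7/3 → sign −
step 3: pivot -1/7 → sign −
signature = (2, 2, 0)

Answer: (2, 2, 0)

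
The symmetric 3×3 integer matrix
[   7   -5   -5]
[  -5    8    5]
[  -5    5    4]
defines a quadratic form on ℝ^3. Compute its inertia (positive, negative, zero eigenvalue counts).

step 0: pivot 7 → sign +
step 1: pivot 31/7 → sign +
step 2: pivot -1/31 → sign −
signature = (2, 1, 0)

Answer: (2, 1, 0)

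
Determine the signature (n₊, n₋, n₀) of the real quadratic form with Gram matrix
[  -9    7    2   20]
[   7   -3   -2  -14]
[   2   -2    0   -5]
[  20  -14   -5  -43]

Answer: (3, 1, 0)

Derivation:
step 0: pivot -9 → sign −
step 1: pivot 22/9 → sign +
step 2: pivot 4/11 → sign +
step 3: pivot 1/4 → sign +
signature = (3, 1, 0)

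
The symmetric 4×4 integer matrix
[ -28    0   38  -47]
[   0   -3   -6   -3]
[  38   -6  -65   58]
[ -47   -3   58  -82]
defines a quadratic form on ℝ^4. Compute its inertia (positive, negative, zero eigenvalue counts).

Answer: (0, 4, 0)

Derivation:
step 0: pivot -28 → sign −
step 1: pivot -3 → sign −
step 2: pivot -10/7 → sign −
step 3: pivot -3/40 → sign −
signature = (0, 4, 0)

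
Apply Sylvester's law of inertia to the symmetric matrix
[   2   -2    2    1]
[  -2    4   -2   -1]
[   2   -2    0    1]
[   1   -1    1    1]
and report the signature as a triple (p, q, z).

step 0: pivot 2 → sign +
step 1: pivot 2 → sign +
step 2: pivot -2 → sign −
step 3: pivot 1/2 → sign +
signature = (3, 1, 0)

Answer: (3, 1, 0)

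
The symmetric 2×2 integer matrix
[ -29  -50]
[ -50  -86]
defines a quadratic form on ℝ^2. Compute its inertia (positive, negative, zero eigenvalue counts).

Answer: (1, 1, 0)

Derivation:
step 0: pivot -29 → sign −
step 1: pivot 6/29 → sign +
signature = (1, 1, 0)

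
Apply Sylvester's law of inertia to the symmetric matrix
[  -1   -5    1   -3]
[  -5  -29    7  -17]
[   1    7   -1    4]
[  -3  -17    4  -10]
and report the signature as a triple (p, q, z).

step 0: pivot -1 → sign −
step 1: pivot -4 → sign −
step 2: pivot 1 → sign +
step 3: row/col 3 already zero → sign 0
signature = (1, 2, 1)

Answer: (1, 2, 1)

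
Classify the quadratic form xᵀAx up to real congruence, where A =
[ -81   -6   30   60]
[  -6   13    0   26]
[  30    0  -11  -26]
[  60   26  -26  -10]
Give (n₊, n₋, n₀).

Answer: (2, 2, 0)

Derivation:
step 0: pivot -81 → sign −
step 1: pivot 121/9 → sign +
step 2: pivot -31/121 → sign −
step 3: pivot 2/31 → sign +
signature = (2, 2, 0)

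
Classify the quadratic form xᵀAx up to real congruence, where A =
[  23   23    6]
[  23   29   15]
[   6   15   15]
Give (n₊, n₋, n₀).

Answer: (2, 1, 0)

Derivation:
step 0: pivot 23 → sign +
step 1: pivot 6 → sign +
step 2: pivot -3/46 → sign −
signature = (2, 1, 0)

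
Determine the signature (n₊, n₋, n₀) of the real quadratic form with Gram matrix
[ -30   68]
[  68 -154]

Answer: (1, 1, 0)

Derivation:
step 0: pivot -30 → sign −
step 1: pivot 2/15 → sign +
signature = (1, 1, 0)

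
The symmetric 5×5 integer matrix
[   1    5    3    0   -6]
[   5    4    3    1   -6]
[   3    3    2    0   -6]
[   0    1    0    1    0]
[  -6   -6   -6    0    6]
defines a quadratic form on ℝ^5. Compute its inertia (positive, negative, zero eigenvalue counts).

Answer: (2, 3, 0)

Derivation:
step 0: pivot 1 → sign +
step 1: pivot -21 → sign −
step 2: pivot -1/7 → sign −
step 3: pivot 10/3 → sign +
step 4: pivot -6/5 → sign −
signature = (2, 3, 0)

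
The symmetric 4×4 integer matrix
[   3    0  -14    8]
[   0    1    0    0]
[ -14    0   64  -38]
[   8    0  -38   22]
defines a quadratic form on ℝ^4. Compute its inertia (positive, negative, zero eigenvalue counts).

step 0: pivot 3 → sign +
step 1: pivot 1 → sign +
step 2: pivot -4/3 → sign −
step 3: pivot 1 → sign +
signature = (3, 1, 0)

Answer: (3, 1, 0)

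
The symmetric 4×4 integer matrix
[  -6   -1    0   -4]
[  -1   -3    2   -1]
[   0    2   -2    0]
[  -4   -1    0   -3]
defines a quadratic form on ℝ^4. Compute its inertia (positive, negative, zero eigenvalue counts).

step 0: pivot -6 → sign −
step 1: pivot -17/6 → sign −
step 2: pivot -10/17 → sign −
step 3: pivot -1/5 → sign −
signature = (0, 4, 0)

Answer: (0, 4, 0)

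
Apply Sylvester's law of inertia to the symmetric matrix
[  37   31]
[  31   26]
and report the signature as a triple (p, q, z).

Answer: (2, 0, 0)

Derivation:
step 0: pivot 37 → sign +
step 1: pivot 1/37 → sign +
signature = (2, 0, 0)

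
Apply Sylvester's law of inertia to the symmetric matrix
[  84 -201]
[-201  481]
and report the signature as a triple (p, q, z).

Answer: (2, 0, 0)

Derivation:
step 0: pivot 84 → sign +
step 1: pivot 1/28 → sign +
signature = (2, 0, 0)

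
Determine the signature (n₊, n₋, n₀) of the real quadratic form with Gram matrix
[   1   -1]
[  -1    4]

Answer: (2, 0, 0)

Derivation:
step 0: pivot 1 → sign +
step 1: pivot 3 → sign +
signature = (2, 0, 0)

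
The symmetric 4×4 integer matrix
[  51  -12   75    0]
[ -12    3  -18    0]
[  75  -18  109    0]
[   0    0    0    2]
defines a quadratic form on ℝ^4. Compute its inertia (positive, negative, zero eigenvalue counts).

Answer: (3, 1, 0)

Derivation:
step 0: pivot 51 → sign +
step 1: pivot 3/17 → sign +
step 2: pivot -2 → sign −
step 3: pivot 2 → sign +
signature = (3, 1, 0)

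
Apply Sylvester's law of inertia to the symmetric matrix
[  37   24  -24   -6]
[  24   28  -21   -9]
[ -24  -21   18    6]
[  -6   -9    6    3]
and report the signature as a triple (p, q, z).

step 0: pivot 37 → sign +
step 1: pivot 460/37 → sign +
step 2: pivot 27/460 → sign +
step 3: pivot -1/3 → sign −
signature = (3, 1, 0)

Answer: (3, 1, 0)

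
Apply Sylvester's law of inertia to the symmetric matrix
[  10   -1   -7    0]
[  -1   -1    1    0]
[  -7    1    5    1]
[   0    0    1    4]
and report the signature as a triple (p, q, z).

Answer: (2, 2, 0)

Derivation:
step 0: pivot 10 → sign +
step 1: pivot -11/10 → sign −
step 2: pivot 2/11 → sign +
step 3: pivot -3/2 → sign −
signature = (2, 2, 0)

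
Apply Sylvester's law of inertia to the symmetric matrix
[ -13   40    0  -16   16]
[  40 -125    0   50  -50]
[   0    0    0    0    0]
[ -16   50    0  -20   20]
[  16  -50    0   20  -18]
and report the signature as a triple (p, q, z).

Answer: (1, 2, 2)

Derivation:
step 0: pivot -13 → sign −
step 1: pivot -25/13 → sign −
step 2: pivot 2 → sign +
step 3: row/col 3 already zero → sign 0
step 4: row/col 4 already zero → sign 0
signature = (1, 2, 2)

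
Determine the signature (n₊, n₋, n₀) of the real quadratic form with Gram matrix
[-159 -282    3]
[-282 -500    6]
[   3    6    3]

step 0: pivot -159 → sign −
step 1: pivot 8/53 → sign +
step 2: row/col 2 already zero → sign 0
signature = (1, 1, 1)

Answer: (1, 1, 1)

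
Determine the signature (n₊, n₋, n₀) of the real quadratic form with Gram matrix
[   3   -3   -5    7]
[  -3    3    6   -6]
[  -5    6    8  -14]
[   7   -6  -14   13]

step 0: pivot 3 → sign +
step 1: pivot -1/3 → sign −
step 2: pivot 3 → sign +
step 3: pivot 1 → sign +
signature = (3, 1, 0)

Answer: (3, 1, 0)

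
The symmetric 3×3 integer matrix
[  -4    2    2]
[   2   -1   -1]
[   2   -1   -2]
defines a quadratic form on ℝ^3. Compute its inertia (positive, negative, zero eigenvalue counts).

step 0: pivot -4 → sign −
step 1: pivot -1 → sign −
step 2: row/col 2 already zero → sign 0
signature = (0, 2, 1)

Answer: (0, 2, 1)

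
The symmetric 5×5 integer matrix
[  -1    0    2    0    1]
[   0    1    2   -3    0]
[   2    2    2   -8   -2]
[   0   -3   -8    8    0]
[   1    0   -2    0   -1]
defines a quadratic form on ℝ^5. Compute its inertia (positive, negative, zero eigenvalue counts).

step 0: pivot -1 → sign −
step 1: pivot 1 → sign +
step 2: pivot 2 → sign +
step 3: pivot -3 → sign −
step 4: row/col 4 already zero → sign 0
signature = (2, 2, 1)

Answer: (2, 2, 1)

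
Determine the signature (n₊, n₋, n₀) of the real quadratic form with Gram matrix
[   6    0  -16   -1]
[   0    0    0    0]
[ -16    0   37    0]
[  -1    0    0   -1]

Answer: (2, 1, 1)

Derivation:
step 0: pivot 6 → sign +
step 1: pivot -17/3 → sign −
step 2: pivot 3/34 → sign +
step 3: row/col 3 already zero → sign 0
signature = (2, 1, 1)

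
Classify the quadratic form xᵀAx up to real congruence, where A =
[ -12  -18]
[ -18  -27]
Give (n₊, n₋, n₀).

step 0: pivot -12 → sign −
step 1: row/col 1 already zero → sign 0
signature = (0, 1, 1)

Answer: (0, 1, 1)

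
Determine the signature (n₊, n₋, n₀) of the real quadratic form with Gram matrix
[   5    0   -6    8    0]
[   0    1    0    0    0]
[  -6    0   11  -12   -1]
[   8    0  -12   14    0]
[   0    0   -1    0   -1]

step 0: pivot 5 → sign +
step 1: pivot 1 → sign +
step 2: pivot 19/5 → sign +
step 3: pivot -6/19 → sign −
step 4: row/col 4 already zero → sign 0
signature = (3, 1, 1)

Answer: (3, 1, 1)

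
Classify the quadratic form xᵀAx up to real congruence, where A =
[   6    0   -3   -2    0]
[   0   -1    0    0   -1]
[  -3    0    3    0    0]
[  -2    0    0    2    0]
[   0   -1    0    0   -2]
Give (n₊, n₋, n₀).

step 0: pivot 6 → sign +
step 1: pivot -1 → sign −
step 2: pivot 3/2 → sign +
step 3: pivot 2/3 → sign +
step 4: pivot -1 → sign −
signature = (3, 2, 0)

Answer: (3, 2, 0)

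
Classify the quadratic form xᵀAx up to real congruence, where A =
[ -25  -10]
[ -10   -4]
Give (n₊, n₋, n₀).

step 0: pivot -25 → sign −
step 1: row/col 1 already zero → sign 0
signature = (0, 1, 1)

Answer: (0, 1, 1)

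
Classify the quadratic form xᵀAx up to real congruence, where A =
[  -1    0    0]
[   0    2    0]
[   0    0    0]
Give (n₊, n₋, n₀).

step 0: pivot -1 → sign −
step 1: pivot 2 → sign +
step 2: row/col 2 already zero → sign 0
signature = (1, 1, 1)

Answer: (1, 1, 1)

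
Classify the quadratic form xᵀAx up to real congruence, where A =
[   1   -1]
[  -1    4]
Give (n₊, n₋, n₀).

Answer: (2, 0, 0)

Derivation:
step 0: pivot 1 → sign +
step 1: pivot 3 → sign +
signature = (2, 0, 0)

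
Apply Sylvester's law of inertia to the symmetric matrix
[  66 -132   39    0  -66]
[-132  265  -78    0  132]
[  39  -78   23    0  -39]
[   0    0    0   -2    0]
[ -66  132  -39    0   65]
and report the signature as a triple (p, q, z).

step 0: pivot 66 → sign +
step 1: pivot 1 → sign +
step 2: pivot -1/22 → sign −
step 3: pivot -2 → sign −
step 4: pivot -1 → sign −
signature = (2, 3, 0)

Answer: (2, 3, 0)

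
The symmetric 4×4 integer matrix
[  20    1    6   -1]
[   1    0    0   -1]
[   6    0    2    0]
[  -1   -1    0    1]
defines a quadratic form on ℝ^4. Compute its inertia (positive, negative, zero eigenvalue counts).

Answer: (3, 1, 0)

Derivation:
step 0: pivot 20 → sign +
step 1: pivot -1/20 → sign −
step 2: pivot 2 → sign +
step 3: pivot 1 → sign +
signature = (3, 1, 0)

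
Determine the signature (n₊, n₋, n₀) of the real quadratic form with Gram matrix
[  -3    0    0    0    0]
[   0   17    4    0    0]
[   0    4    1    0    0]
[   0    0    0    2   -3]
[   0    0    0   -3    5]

Answer: (4, 1, 0)

Derivation:
step 0: pivot -3 → sign −
step 1: pivot 17 → sign +
step 2: pivot 1/17 → sign +
step 3: pivot 2 → sign +
step 4: pivot 1/2 → sign +
signature = (4, 1, 0)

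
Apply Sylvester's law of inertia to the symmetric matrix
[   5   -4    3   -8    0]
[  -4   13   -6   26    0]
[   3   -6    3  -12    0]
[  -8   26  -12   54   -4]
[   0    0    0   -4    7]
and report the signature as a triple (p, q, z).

Answer: (3, 2, 0)

Derivation:
step 0: pivot 5 → sign +
step 1: pivot 49/5 → sign +
step 2: pivot -6/49 → sign −
step 3: pivot 2 → sign +
step 4: pivot -1 → sign −
signature = (3, 2, 0)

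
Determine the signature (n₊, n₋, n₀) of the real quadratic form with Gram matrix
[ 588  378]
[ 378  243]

Answer: (1, 0, 1)

Derivation:
step 0: pivot 588 → sign +
step 1: row/col 1 already zero → sign 0
signature = (1, 0, 1)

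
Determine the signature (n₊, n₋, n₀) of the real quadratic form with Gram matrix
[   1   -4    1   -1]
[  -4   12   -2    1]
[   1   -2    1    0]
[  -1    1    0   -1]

Answer: (2, 1, 1)

Derivation:
step 0: pivot 1 → sign +
step 1: pivot -4 → sign −
step 2: pivot 1 → sign +
step 3: row/col 3 already zero → sign 0
signature = (2, 1, 1)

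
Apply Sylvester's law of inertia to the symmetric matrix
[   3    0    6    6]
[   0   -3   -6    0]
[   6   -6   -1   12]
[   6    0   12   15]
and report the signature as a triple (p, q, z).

step 0: pivot 3 → sign +
step 1: pivot -3 → sign −
step 2: pivot -1 → sign −
step 3: pivot 3 → sign +
signature = (2, 2, 0)

Answer: (2, 2, 0)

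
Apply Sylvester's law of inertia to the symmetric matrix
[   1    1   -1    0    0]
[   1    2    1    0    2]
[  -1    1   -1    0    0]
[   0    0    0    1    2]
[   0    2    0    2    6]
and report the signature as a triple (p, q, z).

Answer: (4, 1, 0)

Derivation:
step 0: pivot 1 → sign +
step 1: pivot 1 → sign +
step 2: pivot -6 → sign −
step 3: pivot 1 → sign +
step 4: pivot 2/3 → sign +
signature = (4, 1, 0)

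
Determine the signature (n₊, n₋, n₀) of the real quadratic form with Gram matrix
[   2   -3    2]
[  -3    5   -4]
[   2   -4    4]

Answer: (2, 0, 1)

Derivation:
step 0: pivot 2 → sign +
step 1: pivot 1/2 → sign +
step 2: row/col 2 already zero → sign 0
signature = (2, 0, 1)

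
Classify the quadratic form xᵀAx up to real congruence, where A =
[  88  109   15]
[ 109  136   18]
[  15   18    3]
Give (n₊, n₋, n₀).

step 0: pivot 88 → sign +
step 1: pivot 87/88 → sign +
step 2: pivot 3/29 → sign +
signature = (3, 0, 0)

Answer: (3, 0, 0)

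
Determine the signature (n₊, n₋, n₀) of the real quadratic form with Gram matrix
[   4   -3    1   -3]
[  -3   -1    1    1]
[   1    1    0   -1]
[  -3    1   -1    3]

Answer: (2, 1, 1)

Derivation:
step 0: pivot 4 → sign +
step 1: pivot -13/4 → sign −
step 2: pivot 9/13 → sign +
step 3: row/col 3 already zero → sign 0
signature = (2, 1, 1)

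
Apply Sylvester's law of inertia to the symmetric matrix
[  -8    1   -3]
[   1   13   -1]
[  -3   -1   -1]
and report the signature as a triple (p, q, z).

Answer: (1, 2, 0)

Derivation:
step 0: pivot -8 → sign −
step 1: pivot 105/8 → sign +
step 2: pivot -2/105 → sign −
signature = (1, 2, 0)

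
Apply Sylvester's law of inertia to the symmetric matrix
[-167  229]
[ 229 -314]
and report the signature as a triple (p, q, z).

Answer: (1, 1, 0)

Derivation:
step 0: pivot -167 → sign −
step 1: pivot 3/167 → sign +
signature = (1, 1, 0)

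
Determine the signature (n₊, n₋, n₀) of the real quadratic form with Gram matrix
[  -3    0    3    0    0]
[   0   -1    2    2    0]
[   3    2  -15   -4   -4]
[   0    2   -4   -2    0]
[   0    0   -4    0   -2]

step 0: pivot -3 → sign −
step 1: pivot -1 → sign −
step 2: pivot -8 → sign −
step 3: pivot 2 → sign +
step 4: row/col 4 already zero → sign 0
signature = (1, 3, 1)

Answer: (1, 3, 1)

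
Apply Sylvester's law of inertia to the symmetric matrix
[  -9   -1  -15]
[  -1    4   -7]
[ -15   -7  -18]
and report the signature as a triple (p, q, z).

step 0: pivot -9 → sign −
step 1: pivot 37/9 → sign +
step 2: pivot 3/37 → sign +
signature = (2, 1, 0)

Answer: (2, 1, 0)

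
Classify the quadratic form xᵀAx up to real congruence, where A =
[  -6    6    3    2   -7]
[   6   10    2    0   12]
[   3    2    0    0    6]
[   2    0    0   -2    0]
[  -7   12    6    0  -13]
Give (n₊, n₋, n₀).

Answer: (2, 3, 0)

Derivation:
step 0: pivot -6 → sign −
step 1: pivot 16 → sign +
step 2: pivot -1/16 → sign −
step 3: pivot 2/3 → sign +
step 4: pivot -3 → sign −
signature = (2, 3, 0)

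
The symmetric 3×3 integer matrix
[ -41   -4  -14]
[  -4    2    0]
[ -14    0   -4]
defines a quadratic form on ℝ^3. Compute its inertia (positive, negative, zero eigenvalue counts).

step 0: pivot -41 → sign −
step 1: pivot 98/41 → sign +
step 2: row/col 2 already zero → sign 0
signature = (1, 1, 1)

Answer: (1, 1, 1)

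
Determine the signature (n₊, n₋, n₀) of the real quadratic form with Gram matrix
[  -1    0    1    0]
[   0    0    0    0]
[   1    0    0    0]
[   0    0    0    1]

Answer: (2, 1, 1)

Derivation:
step 0: pivot -1 → sign −
step 1: pivot 1 → sign +
step 2: pivot 1 → sign +
step 3: row/col 3 already zero → sign 0
signature = (2, 1, 1)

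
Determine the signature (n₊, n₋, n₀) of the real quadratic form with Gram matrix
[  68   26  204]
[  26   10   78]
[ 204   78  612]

Answer: (2, 0, 1)

Derivation:
step 0: pivot 68 → sign +
step 1: pivot 1/17 → sign +
step 2: row/col 2 already zero → sign 0
signature = (2, 0, 1)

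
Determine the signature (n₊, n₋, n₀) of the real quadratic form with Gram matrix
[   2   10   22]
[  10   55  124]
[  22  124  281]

Answer: (2, 1, 0)

Derivation:
step 0: pivot 2 → sign +
step 1: pivot 5 → sign +
step 2: pivot -1/5 → sign −
signature = (2, 1, 0)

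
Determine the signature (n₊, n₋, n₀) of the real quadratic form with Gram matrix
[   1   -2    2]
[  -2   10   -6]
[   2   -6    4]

Answer: (2, 1, 0)

Derivation:
step 0: pivot 1 → sign +
step 1: pivot 6 → sign +
step 2: pivot -2/3 → sign −
signature = (2, 1, 0)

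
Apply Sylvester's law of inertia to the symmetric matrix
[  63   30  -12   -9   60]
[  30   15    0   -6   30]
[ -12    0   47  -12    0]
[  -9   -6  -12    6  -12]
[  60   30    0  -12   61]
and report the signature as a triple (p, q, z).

Answer: (4, 1, 0)

Derivation:
step 0: pivot 63 → sign +
step 1: pivot 5/7 → sign +
step 2: pivot -1 → sign −
step 3: pivot 3/5 → sign +
step 4: pivot 1 → sign +
signature = (4, 1, 0)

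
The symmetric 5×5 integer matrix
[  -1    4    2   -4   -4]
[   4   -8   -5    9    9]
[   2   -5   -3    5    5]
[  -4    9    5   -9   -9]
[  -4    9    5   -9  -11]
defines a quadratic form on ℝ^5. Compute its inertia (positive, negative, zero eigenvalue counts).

Answer: (2, 3, 0)

Derivation:
step 0: pivot -1 → sign −
step 1: pivot 8 → sign +
step 2: pivot -1/8 → sign −
step 3: pivot 2 → sign +
step 4: pivot -2 → sign −
signature = (2, 3, 0)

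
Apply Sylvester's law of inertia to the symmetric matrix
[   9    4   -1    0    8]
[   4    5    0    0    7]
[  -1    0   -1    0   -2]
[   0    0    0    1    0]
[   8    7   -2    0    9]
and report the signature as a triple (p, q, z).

step 0: pivot 9 → sign +
step 1: pivot 29/9 → sign +
step 2: pivot -34/29 → sign −
step 3: pivot 1 → sign +
step 4: pivot 6/17 → sign +
signature = (4, 1, 0)

Answer: (4, 1, 0)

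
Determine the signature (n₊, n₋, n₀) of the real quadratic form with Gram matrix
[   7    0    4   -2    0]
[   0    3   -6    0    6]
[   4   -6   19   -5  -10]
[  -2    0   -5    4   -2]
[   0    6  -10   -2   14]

step 0: pivot 7 → sign +
step 1: pivot 3 → sign +
step 2: pivot 33/7 → sign +
step 3: pivot 3/11 → sign +
step 4: pivot 2/3 → sign +
signature = (5, 0, 0)

Answer: (5, 0, 0)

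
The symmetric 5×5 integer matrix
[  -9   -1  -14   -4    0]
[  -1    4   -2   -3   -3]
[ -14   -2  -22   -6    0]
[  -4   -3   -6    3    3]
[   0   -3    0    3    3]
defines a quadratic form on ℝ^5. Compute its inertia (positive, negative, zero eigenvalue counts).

Answer: (3, 2, 0)

Derivation:
step 0: pivot -9 → sign −
step 1: pivot 37/9 → sign +
step 2: pivot -10/37 → sign −
step 3: pivot 16/5 → sign +
step 4: pivot 3/4 → sign +
signature = (3, 2, 0)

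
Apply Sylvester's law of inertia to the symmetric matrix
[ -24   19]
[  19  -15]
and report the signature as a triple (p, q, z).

step 0: pivot -24 → sign −
step 1: pivot 1/24 → sign +
signature = (1, 1, 0)

Answer: (1, 1, 0)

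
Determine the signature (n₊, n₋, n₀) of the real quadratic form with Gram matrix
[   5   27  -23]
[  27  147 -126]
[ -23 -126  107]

step 0: pivot 5 → sign +
step 1: pivot 6/5 → sign +
step 2: pivot -3/2 → sign −
signature = (2, 1, 0)

Answer: (2, 1, 0)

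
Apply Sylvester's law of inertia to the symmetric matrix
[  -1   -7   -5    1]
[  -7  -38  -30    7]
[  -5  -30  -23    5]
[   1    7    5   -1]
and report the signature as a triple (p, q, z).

step 0: pivot -1 → sign −
step 1: pivot 11 → sign +
step 2: pivot -3/11 → sign −
step 3: row/col 3 already zero → sign 0
signature = (1, 2, 1)

Answer: (1, 2, 1)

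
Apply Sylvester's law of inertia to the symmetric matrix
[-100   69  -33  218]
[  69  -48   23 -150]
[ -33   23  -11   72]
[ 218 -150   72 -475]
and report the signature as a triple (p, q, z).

step 0: pivot -100 → sign −
step 1: pivot -39/100 → sign −
step 2: pivot 1/39 → sign +
step 3: pivot -3 → sign −
signature = (1, 3, 0)

Answer: (1, 3, 0)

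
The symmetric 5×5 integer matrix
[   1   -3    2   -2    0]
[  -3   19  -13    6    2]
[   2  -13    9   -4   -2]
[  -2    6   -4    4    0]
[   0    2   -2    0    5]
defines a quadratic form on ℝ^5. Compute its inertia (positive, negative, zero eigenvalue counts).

step 0: pivot 1 → sign +
step 1: pivot 10 → sign +
step 2: pivot 1/10 → sign +
step 3: pivot 1 → sign +
step 4: row/col 4 already zero → sign 0
signature = (4, 0, 1)

Answer: (4, 0, 1)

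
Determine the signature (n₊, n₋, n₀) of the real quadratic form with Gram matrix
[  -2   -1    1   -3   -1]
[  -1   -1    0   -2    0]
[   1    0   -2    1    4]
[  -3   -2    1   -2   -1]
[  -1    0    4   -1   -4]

Answer: (2, 3, 0)

Derivation:
step 0: pivot -2 → sign −
step 1: pivot -1/2 → sign −
step 2: pivot -1 → sign −
step 3: pivot 3 → sign +
step 4: pivot 6 → sign +
signature = (2, 3, 0)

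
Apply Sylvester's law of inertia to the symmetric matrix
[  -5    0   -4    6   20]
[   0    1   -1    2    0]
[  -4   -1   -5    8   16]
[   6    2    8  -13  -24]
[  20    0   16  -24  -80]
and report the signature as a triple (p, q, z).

step 0: pivot -5 → sign −
step 1: pivot 1 → sign +
step 2: pivot -14/5 → sign −
step 3: pivot -1/7 → sign −
step 4: row/col 4 already zero → sign 0
signature = (1, 3, 1)

Answer: (1, 3, 1)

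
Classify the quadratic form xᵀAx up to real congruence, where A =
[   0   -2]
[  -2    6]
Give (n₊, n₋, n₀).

step 0: pivot 6 → sign +
step 1: pivot -2/3 → sign −
signature = (1, 1, 0)

Answer: (1, 1, 0)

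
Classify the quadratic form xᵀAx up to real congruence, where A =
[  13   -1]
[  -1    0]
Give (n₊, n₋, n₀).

step 0: pivot 13 → sign +
step 1: pivot -1/13 → sign −
signature = (1, 1, 0)

Answer: (1, 1, 0)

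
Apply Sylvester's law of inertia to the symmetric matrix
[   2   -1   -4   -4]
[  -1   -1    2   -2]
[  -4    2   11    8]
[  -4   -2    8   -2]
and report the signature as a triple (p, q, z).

step 0: pivot 2 → sign +
step 1: pivot -3/2 → sign −
step 2: pivot 3 → sign +
step 3: pivot 2/3 → sign +
signature = (3, 1, 0)

Answer: (3, 1, 0)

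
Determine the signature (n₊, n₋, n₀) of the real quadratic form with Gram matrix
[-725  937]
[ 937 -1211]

step 0: pivot -725 → sign −
step 1: pivot -6/725 → sign −
signature = (0, 2, 0)

Answer: (0, 2, 0)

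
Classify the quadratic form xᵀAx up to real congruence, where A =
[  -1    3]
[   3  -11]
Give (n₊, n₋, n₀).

Answer: (0, 2, 0)

Derivation:
step 0: pivot -1 → sign −
step 1: pivot -2 → sign −
signature = (0, 2, 0)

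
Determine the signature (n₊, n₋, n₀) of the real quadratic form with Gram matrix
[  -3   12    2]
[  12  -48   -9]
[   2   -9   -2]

step 0: pivot -3 → sign −
step 1: pivot -2/3 → sign −
step 2: pivot 3/2 → sign +
signature = (1, 2, 0)

Answer: (1, 2, 0)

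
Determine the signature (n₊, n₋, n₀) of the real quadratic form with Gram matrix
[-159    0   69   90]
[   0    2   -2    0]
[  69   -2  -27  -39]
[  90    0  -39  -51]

Answer: (2, 2, 0)

Derivation:
step 0: pivot -159 → sign −
step 1: pivot 2 → sign +
step 2: pivot 50/53 → sign +
step 3: pivot -3/50 → sign −
signature = (2, 2, 0)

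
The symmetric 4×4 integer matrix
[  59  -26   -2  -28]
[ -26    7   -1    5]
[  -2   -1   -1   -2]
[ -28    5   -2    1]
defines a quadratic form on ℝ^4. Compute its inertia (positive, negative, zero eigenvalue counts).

Answer: (1, 3, 0)

Derivation:
step 0: pivot 59 → sign +
step 1: pivot -263/59 → sign −
step 2: pivot -72/263 → sign −
step 3: pivot -1/8 → sign −
signature = (1, 3, 0)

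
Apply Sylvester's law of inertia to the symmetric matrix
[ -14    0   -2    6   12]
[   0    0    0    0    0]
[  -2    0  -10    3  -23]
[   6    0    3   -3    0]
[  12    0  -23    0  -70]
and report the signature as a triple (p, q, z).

step 0: pivot -14 → sign −
step 1: pivot -68/7 → sign −
step 2: pivot 3/68 → sign +
step 3: pivot 1 → sign +
step 4: row/col 4 already zero → sign 0
signature = (2, 2, 1)

Answer: (2, 2, 1)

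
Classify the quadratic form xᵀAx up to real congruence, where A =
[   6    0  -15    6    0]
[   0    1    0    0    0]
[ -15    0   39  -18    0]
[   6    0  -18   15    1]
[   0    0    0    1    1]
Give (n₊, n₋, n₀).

Answer: (5, 0, 0)

Derivation:
step 0: pivot 6 → sign +
step 1: pivot 1 → sign +
step 2: pivot 3/2 → sign +
step 3: pivot 3 → sign +
step 4: pivot 2/3 → sign +
signature = (5, 0, 0)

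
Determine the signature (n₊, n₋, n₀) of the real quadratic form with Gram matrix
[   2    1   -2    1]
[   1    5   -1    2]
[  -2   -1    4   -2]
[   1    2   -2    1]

Answer: (3, 1, 0)

Derivation:
step 0: pivot 2 → sign +
step 1: pivot 9/2 → sign +
step 2: pivot 2 → sign +
step 3: pivot -1/2 → sign −
signature = (3, 1, 0)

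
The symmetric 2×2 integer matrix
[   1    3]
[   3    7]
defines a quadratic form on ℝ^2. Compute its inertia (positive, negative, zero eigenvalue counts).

Answer: (1, 1, 0)

Derivation:
step 0: pivot 1 → sign +
step 1: pivot -2 → sign −
signature = (1, 1, 0)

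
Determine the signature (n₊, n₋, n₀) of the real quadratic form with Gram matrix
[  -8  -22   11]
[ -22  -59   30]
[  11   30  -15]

step 0: pivot -8 → sign −
step 1: pivot 3/2 → sign +
step 2: pivot 1/12 → sign +
signature = (2, 1, 0)

Answer: (2, 1, 0)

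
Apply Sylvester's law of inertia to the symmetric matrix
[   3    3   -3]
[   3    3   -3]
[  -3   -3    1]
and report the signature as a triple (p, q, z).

Answer: (1, 1, 1)

Derivation:
step 0: pivot 3 → sign +
step 1: pivot -2 → sign −
step 2: row/col 2 already zero → sign 0
signature = (1, 1, 1)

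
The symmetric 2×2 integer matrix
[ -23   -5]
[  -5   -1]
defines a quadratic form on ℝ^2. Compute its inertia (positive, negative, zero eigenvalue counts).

Answer: (1, 1, 0)

Derivation:
step 0: pivot -23 → sign −
step 1: pivot 2/23 → sign +
signature = (1, 1, 0)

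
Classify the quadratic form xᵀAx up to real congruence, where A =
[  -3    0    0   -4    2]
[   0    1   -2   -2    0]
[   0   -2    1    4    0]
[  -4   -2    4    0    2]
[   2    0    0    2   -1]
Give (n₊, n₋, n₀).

Answer: (2, 2, 1)

Derivation:
step 0: pivot -3 → sign −
step 1: pivot 1 → sign +
step 2: pivot -3 → sign −
step 3: pivot 4/3 → sign +
step 4: row/col 4 already zero → sign 0
signature = (2, 2, 1)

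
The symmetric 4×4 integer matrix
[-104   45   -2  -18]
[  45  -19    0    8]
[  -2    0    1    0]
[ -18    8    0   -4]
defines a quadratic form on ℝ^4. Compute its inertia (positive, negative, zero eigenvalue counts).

Answer: (1, 2, 1)

Derivation:
step 0: pivot -104 → sign −
step 1: pivot 49/104 → sign +
step 2: pivot -27/49 → sign −
step 3: row/col 3 already zero → sign 0
signature = (1, 2, 1)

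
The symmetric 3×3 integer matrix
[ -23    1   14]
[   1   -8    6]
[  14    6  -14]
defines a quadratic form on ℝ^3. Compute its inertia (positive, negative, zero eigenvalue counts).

Answer: (1, 2, 0)

Derivation:
step 0: pivot -23 → sign −
step 1: pivot -183/23 → sign −
step 2: pivot 2/183 → sign +
signature = (1, 2, 0)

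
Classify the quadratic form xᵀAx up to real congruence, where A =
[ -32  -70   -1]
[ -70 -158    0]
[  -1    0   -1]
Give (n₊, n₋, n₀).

step 0: pivot -32 → sign −
step 1: pivot -39/8 → sign −
step 2: pivot 1/78 → sign +
signature = (1, 2, 0)

Answer: (1, 2, 0)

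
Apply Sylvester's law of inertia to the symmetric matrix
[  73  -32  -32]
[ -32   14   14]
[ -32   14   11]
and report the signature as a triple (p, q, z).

Answer: (1, 2, 0)

Derivation:
step 0: pivot 73 → sign +
step 1: pivot -2/73 → sign −
step 2: pivot -3 → sign −
signature = (1, 2, 0)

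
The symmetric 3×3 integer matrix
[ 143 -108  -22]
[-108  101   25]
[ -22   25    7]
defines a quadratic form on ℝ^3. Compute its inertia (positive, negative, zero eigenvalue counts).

Answer: (2, 1, 0)

Derivation:
step 0: pivot 143 → sign +
step 1: pivot 2779/143 → sign +
step 2: pivot -6/2779 → sign −
signature = (2, 1, 0)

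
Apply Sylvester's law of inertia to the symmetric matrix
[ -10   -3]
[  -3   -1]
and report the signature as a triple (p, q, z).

Answer: (0, 2, 0)

Derivation:
step 0: pivot -10 → sign −
step 1: pivot -1/10 → sign −
signature = (0, 2, 0)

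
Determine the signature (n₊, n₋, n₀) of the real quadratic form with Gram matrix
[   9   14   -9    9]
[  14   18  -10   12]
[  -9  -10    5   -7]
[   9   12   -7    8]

step 0: pivot 9 → sign +
step 1: pivot -34/9 → sign −
step 2: pivot 4/17 → sign +
step 3: row/col 3 already zero → sign 0
signature = (2, 1, 1)

Answer: (2, 1, 1)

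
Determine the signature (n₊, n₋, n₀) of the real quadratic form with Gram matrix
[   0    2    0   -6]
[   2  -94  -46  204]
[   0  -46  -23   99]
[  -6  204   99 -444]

step 0: pivot -94 → sign −
step 1: pivot 2/47 → sign +
step 2: pivot -23 → sign −
step 3: pivot 3/23 → sign +
signature = (2, 2, 0)

Answer: (2, 2, 0)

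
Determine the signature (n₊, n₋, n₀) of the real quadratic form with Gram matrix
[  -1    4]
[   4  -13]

Answer: (1, 1, 0)

Derivation:
step 0: pivot -1 → sign −
step 1: pivot 3 → sign +
signature = (1, 1, 0)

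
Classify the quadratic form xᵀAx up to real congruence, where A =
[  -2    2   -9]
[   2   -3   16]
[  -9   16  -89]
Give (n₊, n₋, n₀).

Answer: (1, 2, 0)

Derivation:
step 0: pivot -2 → sign −
step 1: pivot -1 → sign −
step 2: pivot 1/2 → sign +
signature = (1, 2, 0)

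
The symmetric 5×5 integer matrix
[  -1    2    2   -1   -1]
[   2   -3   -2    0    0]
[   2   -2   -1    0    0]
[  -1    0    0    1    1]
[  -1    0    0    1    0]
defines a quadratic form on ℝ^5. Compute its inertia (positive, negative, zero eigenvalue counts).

Answer: (2, 3, 0)

Derivation:
step 0: pivot -1 → sign −
step 1: pivot 1 → sign +
step 2: pivot -1 → sign −
step 3: pivot 2 → sign +
step 4: pivot -1 → sign −
signature = (2, 3, 0)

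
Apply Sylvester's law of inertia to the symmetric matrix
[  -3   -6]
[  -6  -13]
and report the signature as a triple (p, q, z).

Answer: (0, 2, 0)

Derivation:
step 0: pivot -3 → sign −
step 1: pivot -1 → sign −
signature = (0, 2, 0)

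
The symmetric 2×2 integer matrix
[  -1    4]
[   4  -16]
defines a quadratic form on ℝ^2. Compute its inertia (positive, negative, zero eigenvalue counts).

Answer: (0, 1, 1)

Derivation:
step 0: pivot -1 → sign −
step 1: row/col 1 already zero → sign 0
signature = (0, 1, 1)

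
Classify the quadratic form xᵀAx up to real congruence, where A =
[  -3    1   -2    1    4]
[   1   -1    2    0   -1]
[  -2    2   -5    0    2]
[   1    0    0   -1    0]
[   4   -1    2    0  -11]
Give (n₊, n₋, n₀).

Answer: (0, 5, 0)

Derivation:
step 0: pivot -3 → sign −
step 1: pivot -2/3 → sign −
step 2: pivot -1 → sign −
step 3: pivot -1/2 → sign −
step 4: pivot -1 → sign −
signature = (0, 5, 0)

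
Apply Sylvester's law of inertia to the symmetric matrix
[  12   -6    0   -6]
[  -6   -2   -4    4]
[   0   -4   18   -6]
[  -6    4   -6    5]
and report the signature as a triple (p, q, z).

step 0: pivot 12 → sign +
step 1: pivot -5 → sign −
step 2: pivot 106/5 → sign +
step 3: pivot 1/53 → sign +
signature = (3, 1, 0)

Answer: (3, 1, 0)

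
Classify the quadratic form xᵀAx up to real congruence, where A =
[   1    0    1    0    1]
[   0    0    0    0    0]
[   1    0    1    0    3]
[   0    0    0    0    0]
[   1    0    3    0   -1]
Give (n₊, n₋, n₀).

step 0: pivot 1 → sign +
step 1: pivot -2 → sign −
step 2: pivot 2 → sign +
step 3: row/col 3 already zero → sign 0
step 4: row/col 4 already zero → sign 0
signature = (2, 1, 2)

Answer: (2, 1, 2)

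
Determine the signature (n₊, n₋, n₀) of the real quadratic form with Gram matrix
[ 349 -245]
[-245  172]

Answer: (2, 0, 0)

Derivation:
step 0: pivot 349 → sign +
step 1: pivot 3/349 → sign +
signature = (2, 0, 0)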